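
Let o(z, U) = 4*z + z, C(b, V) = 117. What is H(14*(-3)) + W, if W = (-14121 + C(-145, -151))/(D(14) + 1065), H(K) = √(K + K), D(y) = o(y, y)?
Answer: -14004/1135 + 2*I*√21 ≈ -12.338 + 9.1651*I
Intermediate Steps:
o(z, U) = 5*z
D(y) = 5*y
H(K) = √2*√K (H(K) = √(2*K) = √2*√K)
W = -14004/1135 (W = (-14121 + 117)/(5*14 + 1065) = -14004/(70 + 1065) = -14004/1135 ≈ -12.338)
H(14*(-3)) + W = √2*√(14*(-3)) - 14004/1135 = √2*√(-42) - 14004/1135 = √2*(I*√42) - 14004/1135 = 2*I*√21 - 14004/1135 = -14004/1135 + 2*I*√21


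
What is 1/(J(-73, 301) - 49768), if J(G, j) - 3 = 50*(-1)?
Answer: -1/49815 ≈ -2.0074e-5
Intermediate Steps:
J(G, j) = -47 (J(G, j) = 3 + 50*(-1) = 3 - 50 = -47)
1/(J(-73, 301) - 49768) = 1/(-47 - 49768) = 1/(-49815) = -1/49815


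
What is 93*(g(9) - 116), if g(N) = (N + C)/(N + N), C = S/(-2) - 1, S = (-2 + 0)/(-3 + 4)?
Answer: -21483/2 ≈ -10742.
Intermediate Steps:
S = -2 (S = -2/1 = -2*1 = -2)
C = 0 (C = -2/(-2) - 1 = -2*(-1/2) - 1 = 1 - 1 = 0)
g(N) = 1/2 (g(N) = (N + 0)/(N + N) = N/((2*N)) = N*(1/(2*N)) = 1/2)
93*(g(9) - 116) = 93*(1/2 - 116) = 93*(-231/2) = -21483/2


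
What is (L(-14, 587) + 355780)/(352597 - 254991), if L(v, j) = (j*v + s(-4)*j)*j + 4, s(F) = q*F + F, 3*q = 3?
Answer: -3612367/48803 ≈ -74.019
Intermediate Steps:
q = 1 (q = (1/3)*3 = 1)
s(F) = 2*F (s(F) = 1*F + F = F + F = 2*F)
L(v, j) = 4 + j*(-8*j + j*v) (L(v, j) = (j*v + (2*(-4))*j)*j + 4 = (j*v - 8*j)*j + 4 = (-8*j + j*v)*j + 4 = j*(-8*j + j*v) + 4 = 4 + j*(-8*j + j*v))
(L(-14, 587) + 355780)/(352597 - 254991) = ((4 - 8*587**2 - 14*587**2) + 355780)/(352597 - 254991) = ((4 - 8*344569 - 14*344569) + 355780)/97606 = ((4 - 2756552 - 4823966) + 355780)*(1/97606) = (-7580514 + 355780)*(1/97606) = -7224734*1/97606 = -3612367/48803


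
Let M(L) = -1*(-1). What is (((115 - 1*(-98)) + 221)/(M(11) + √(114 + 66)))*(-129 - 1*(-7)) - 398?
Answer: -18294/179 - 317688*√5/179 ≈ -4070.8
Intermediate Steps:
M(L) = 1
(((115 - 1*(-98)) + 221)/(M(11) + √(114 + 66)))*(-129 - 1*(-7)) - 398 = (((115 - 1*(-98)) + 221)/(1 + √(114 + 66)))*(-129 - 1*(-7)) - 398 = (((115 + 98) + 221)/(1 + √180))*(-129 + 7) - 398 = ((213 + 221)/(1 + 6*√5))*(-122) - 398 = (434/(1 + 6*√5))*(-122) - 398 = -52948/(1 + 6*√5) - 398 = -398 - 52948/(1 + 6*√5)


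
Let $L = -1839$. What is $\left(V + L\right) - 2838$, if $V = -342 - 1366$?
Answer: $-6385$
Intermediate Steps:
$V = -1708$ ($V = -342 - 1366 = -1708$)
$\left(V + L\right) - 2838 = \left(-1708 - 1839\right) - 2838 = -3547 - 2838 = -6385$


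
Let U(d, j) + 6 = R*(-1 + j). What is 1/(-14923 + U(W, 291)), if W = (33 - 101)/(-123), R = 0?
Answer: -1/14929 ≈ -6.6984e-5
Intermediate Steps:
W = 68/123 (W = -68*(-1/123) = 68/123 ≈ 0.55285)
U(d, j) = -6 (U(d, j) = -6 + 0*(-1 + j) = -6 + 0 = -6)
1/(-14923 + U(W, 291)) = 1/(-14923 - 6) = 1/(-14929) = -1/14929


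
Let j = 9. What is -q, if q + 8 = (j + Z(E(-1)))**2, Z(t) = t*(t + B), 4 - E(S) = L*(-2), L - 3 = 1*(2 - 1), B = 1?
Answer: -27217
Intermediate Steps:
L = 4 (L = 3 + 1*(2 - 1) = 3 + 1*1 = 3 + 1 = 4)
E(S) = 12 (E(S) = 4 - 4*(-2) = 4 - 1*(-8) = 4 + 8 = 12)
Z(t) = t*(1 + t) (Z(t) = t*(t + 1) = t*(1 + t))
q = 27217 (q = -8 + (9 + 12*(1 + 12))**2 = -8 + (9 + 12*13)**2 = -8 + (9 + 156)**2 = -8 + 165**2 = -8 + 27225 = 27217)
-q = -1*27217 = -27217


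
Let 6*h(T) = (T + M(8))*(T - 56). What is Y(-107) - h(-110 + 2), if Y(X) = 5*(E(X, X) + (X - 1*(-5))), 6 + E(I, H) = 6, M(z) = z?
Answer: -9730/3 ≈ -3243.3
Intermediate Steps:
E(I, H) = 0 (E(I, H) = -6 + 6 = 0)
Y(X) = 25 + 5*X (Y(X) = 5*(0 + (X - 1*(-5))) = 5*(0 + (X + 5)) = 5*(0 + (5 + X)) = 5*(5 + X) = 25 + 5*X)
h(T) = (-56 + T)*(8 + T)/6 (h(T) = ((T + 8)*(T - 56))/6 = ((8 + T)*(-56 + T))/6 = ((-56 + T)*(8 + T))/6 = (-56 + T)*(8 + T)/6)
Y(-107) - h(-110 + 2) = (25 + 5*(-107)) - (-224/3 - 8*(-110 + 2) + (-110 + 2)**2/6) = (25 - 535) - (-224/3 - 8*(-108) + (1/6)*(-108)**2) = -510 - (-224/3 + 864 + (1/6)*11664) = -510 - (-224/3 + 864 + 1944) = -510 - 1*8200/3 = -510 - 8200/3 = -9730/3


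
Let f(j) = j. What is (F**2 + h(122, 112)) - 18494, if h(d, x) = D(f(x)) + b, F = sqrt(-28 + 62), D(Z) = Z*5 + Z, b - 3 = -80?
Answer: -17865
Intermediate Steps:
b = -77 (b = 3 - 80 = -77)
D(Z) = 6*Z (D(Z) = 5*Z + Z = 6*Z)
F = sqrt(34) ≈ 5.8309
h(d, x) = -77 + 6*x (h(d, x) = 6*x - 77 = -77 + 6*x)
(F**2 + h(122, 112)) - 18494 = ((sqrt(34))**2 + (-77 + 6*112)) - 18494 = (34 + (-77 + 672)) - 18494 = (34 + 595) - 18494 = 629 - 18494 = -17865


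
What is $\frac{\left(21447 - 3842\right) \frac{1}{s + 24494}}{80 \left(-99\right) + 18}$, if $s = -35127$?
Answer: $\frac{2515}{12003138} \approx 0.00020953$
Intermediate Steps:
$\frac{\left(21447 - 3842\right) \frac{1}{s + 24494}}{80 \left(-99\right) + 18} = \frac{\left(21447 - 3842\right) \frac{1}{-35127 + 24494}}{80 \left(-99\right) + 18} = \frac{17605 \frac{1}{-10633}}{-7920 + 18} = \frac{17605 \left(- \frac{1}{10633}\right)}{-7902} = \left(- \frac{2515}{1519}\right) \left(- \frac{1}{7902}\right) = \frac{2515}{12003138}$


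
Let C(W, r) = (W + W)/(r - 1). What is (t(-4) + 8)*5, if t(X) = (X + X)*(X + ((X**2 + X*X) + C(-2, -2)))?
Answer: -3400/3 ≈ -1133.3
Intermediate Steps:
C(W, r) = 2*W/(-1 + r) (C(W, r) = (2*W)/(-1 + r) = 2*W/(-1 + r))
t(X) = 2*X*(4/3 + X + 2*X**2) (t(X) = (X + X)*(X + ((X**2 + X*X) + 2*(-2)/(-1 - 2))) = (2*X)*(X + ((X**2 + X**2) + 2*(-2)/(-3))) = (2*X)*(X + (2*X**2 + 2*(-2)*(-1/3))) = (2*X)*(X + (2*X**2 + 4/3)) = (2*X)*(X + (4/3 + 2*X**2)) = (2*X)*(4/3 + X + 2*X**2) = 2*X*(4/3 + X + 2*X**2))
(t(-4) + 8)*5 = ((2/3)*(-4)*(4 + 3*(-4) + 6*(-4)**2) + 8)*5 = ((2/3)*(-4)*(4 - 12 + 6*16) + 8)*5 = ((2/3)*(-4)*(4 - 12 + 96) + 8)*5 = ((2/3)*(-4)*88 + 8)*5 = (-704/3 + 8)*5 = -680/3*5 = -3400/3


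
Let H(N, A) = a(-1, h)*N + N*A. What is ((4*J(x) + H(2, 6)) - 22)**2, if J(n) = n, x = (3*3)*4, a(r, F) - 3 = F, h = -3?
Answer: 17956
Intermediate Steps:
a(r, F) = 3 + F
x = 36 (x = 9*4 = 36)
H(N, A) = A*N (H(N, A) = (3 - 3)*N + N*A = 0*N + A*N = 0 + A*N = A*N)
((4*J(x) + H(2, 6)) - 22)**2 = ((4*36 + 6*2) - 22)**2 = ((144 + 12) - 22)**2 = (156 - 22)**2 = 134**2 = 17956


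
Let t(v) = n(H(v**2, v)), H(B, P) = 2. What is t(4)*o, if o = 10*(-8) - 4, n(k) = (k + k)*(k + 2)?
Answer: -1344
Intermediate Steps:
n(k) = 2*k*(2 + k) (n(k) = (2*k)*(2 + k) = 2*k*(2 + k))
t(v) = 16 (t(v) = 2*2*(2 + 2) = 2*2*4 = 16)
o = -84 (o = -80 - 4 = -84)
t(4)*o = 16*(-84) = -1344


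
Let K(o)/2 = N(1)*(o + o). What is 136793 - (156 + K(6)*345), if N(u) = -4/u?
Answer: 169757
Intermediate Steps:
K(o) = -16*o (K(o) = 2*((-4/1)*(o + o)) = 2*((-4*1)*(2*o)) = 2*(-8*o) = -16*o)
136793 - (156 + K(6)*345) = 136793 - (156 - 16*6*345) = 136793 - (156 - 96*345) = 136793 - (156 - 33120) = 136793 - 1*(-32964) = 136793 + 32964 = 169757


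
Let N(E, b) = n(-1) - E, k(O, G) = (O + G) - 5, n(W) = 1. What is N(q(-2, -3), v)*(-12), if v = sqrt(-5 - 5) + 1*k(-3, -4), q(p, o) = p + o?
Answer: -72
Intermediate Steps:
q(p, o) = o + p
k(O, G) = -5 + G + O (k(O, G) = (G + O) - 5 = -5 + G + O)
v = -12 + I*sqrt(10) (v = sqrt(-5 - 5) + 1*(-5 - 4 - 3) = sqrt(-10) + 1*(-12) = I*sqrt(10) - 12 = -12 + I*sqrt(10) ≈ -12.0 + 3.1623*I)
N(E, b) = 1 - E
N(q(-2, -3), v)*(-12) = (1 - (-3 - 2))*(-12) = (1 - 1*(-5))*(-12) = (1 + 5)*(-12) = 6*(-12) = -72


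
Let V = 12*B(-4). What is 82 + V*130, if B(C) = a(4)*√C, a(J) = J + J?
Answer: 82 + 24960*I ≈ 82.0 + 24960.0*I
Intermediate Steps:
a(J) = 2*J
B(C) = 8*√C (B(C) = (2*4)*√C = 8*√C)
V = 192*I (V = 12*(8*√(-4)) = 12*(8*(2*I)) = 12*(16*I) = 192*I ≈ 192.0*I)
82 + V*130 = 82 + (192*I)*130 = 82 + 24960*I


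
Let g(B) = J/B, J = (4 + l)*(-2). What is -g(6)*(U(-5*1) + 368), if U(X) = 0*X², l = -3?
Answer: 368/3 ≈ 122.67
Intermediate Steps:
J = -2 (J = (4 - 3)*(-2) = 1*(-2) = -2)
U(X) = 0
g(B) = -2/B
-g(6)*(U(-5*1) + 368) = -(-2/6)*(0 + 368) = -(-2*⅙)*368 = -(-1)*368/3 = -1*(-368/3) = 368/3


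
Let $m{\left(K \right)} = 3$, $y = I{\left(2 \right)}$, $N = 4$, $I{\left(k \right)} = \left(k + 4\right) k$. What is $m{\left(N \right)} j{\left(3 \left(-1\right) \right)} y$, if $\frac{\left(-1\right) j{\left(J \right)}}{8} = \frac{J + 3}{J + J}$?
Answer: $0$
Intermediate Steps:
$I{\left(k \right)} = k \left(4 + k\right)$ ($I{\left(k \right)} = \left(4 + k\right) k = k \left(4 + k\right)$)
$j{\left(J \right)} = - \frac{4 \left(3 + J\right)}{J}$ ($j{\left(J \right)} = - 8 \frac{J + 3}{J + J} = - 8 \frac{3 + J}{2 J} = - \frac{4 \left(3 + J\right)}{J}$)
$y = 12$ ($y = 2 \left(4 + 2\right) = 2 \cdot 6 = 12$)
$m{\left(N \right)} j{\left(3 \left(-1\right) \right)} y = 3 \left(-4 - \frac{12}{3 \left(-1\right)}\right) 12 = 3 \left(-4 - \frac{12}{-3}\right) 12 = 3 \left(-4 - -4\right) 12 = 3 \left(-4 + 4\right) 12 = 3 \cdot 0 \cdot 12 = 0 \cdot 12 = 0$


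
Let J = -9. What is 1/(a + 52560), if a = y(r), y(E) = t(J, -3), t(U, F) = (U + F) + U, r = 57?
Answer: 1/52539 ≈ 1.9033e-5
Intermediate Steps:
t(U, F) = F + 2*U (t(U, F) = (F + U) + U = F + 2*U)
y(E) = -21 (y(E) = -3 + 2*(-9) = -3 - 18 = -21)
a = -21
1/(a + 52560) = 1/(-21 + 52560) = 1/52539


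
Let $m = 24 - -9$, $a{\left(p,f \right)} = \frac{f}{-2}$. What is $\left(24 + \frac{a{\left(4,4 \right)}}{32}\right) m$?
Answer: $\frac{12639}{16} \approx 789.94$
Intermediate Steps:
$a{\left(p,f \right)} = - \frac{f}{2}$ ($a{\left(p,f \right)} = f \left(- \frac{1}{2}\right) = - \frac{f}{2}$)
$m = 33$ ($m = 24 + 9 = 33$)
$\left(24 + \frac{a{\left(4,4 \right)}}{32}\right) m = \left(24 + \frac{\left(- \frac{1}{2}\right) 4}{32}\right) 33 = \left(24 - \frac{1}{16}\right) 33 = \frac{383}{16} \cdot 33 = \frac{12639}{16}$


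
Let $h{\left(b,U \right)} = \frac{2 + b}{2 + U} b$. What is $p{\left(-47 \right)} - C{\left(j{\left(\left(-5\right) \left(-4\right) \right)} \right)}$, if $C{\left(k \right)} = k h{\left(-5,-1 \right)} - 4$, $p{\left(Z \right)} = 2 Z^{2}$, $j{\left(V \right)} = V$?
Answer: $4122$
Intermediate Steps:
$h{\left(b,U \right)} = \frac{b \left(2 + b\right)}{2 + U}$ ($h{\left(b,U \right)} = \frac{2 + b}{2 + U} b = \frac{b \left(2 + b\right)}{2 + U}$)
$C{\left(k \right)} = -4 + 15 k$ ($C{\left(k \right)} = k \left(- \frac{5 \left(2 - 5\right)}{2 - 1}\right) - 4 = k \left(\left(-5\right) 1^{-1} \left(-3\right)\right) - 4 = k \left(\left(-5\right) 1 \left(-3\right)\right) - 4 = k 15 - 4 = 15 k - 4 = -4 + 15 k$)
$p{\left(-47 \right)} - C{\left(j{\left(\left(-5\right) \left(-4\right) \right)} \right)} = 2 \left(-47\right)^{2} - \left(-4 + 15 \left(\left(-5\right) \left(-4\right)\right)\right) = 2 \cdot 2209 - \left(-4 + 15 \cdot 20\right) = 4418 - \left(-4 + 300\right) = 4418 - 296 = 4122$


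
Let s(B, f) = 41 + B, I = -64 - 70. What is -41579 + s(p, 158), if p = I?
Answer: -41672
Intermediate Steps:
I = -134
p = -134
-41579 + s(p, 158) = -41579 + (41 - 134) = -41579 - 93 = -41672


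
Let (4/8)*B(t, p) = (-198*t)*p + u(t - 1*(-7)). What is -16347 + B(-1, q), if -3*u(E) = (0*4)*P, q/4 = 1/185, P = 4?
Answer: -3022611/185 ≈ -16338.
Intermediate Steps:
q = 4/185 ≈ 0.021622
u(E) = 0 (u(E) = -0*4*4/3 = -0*4 = -⅓*0 = 0)
B(t, p) = -396*p*t (B(t, p) = 2*((-198*t)*p + 0) = 2*(-198*p*t + 0) = 2*(-198*p*t) = -396*p*t)
-16347 + B(-1, q) = -16347 - 396*4/185*(-1) = -16347 + 1584/185 = -3022611/185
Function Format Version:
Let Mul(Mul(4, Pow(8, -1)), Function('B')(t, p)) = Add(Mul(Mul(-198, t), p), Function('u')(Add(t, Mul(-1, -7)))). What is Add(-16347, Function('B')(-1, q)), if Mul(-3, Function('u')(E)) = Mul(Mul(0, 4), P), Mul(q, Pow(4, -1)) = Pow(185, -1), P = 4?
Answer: Rational(-3022611, 185) ≈ -16338.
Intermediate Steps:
q = Rational(4, 185) (q = Mul(4, Pow(185, -1)) = Mul(4, Rational(1, 185)) = Rational(4, 185) ≈ 0.021622)
Function('u')(E) = 0 (Function('u')(E) = Mul(Rational(-1, 3), Mul(Mul(0, 4), 4)) = Mul(Rational(-1, 3), Mul(0, 4)) = Mul(Rational(-1, 3), 0) = 0)
Function('B')(t, p) = Mul(-396, p, t) (Function('B')(t, p) = Mul(2, Add(Mul(Mul(-198, t), p), 0)) = Mul(2, Add(Mul(-198, p, t), 0)) = Mul(2, Mul(-198, p, t)) = Mul(-396, p, t))
Add(-16347, Function('B')(-1, q)) = Add(-16347, Mul(-396, Rational(4, 185), -1)) = Add(-16347, Rational(1584, 185)) = Rational(-3022611, 185)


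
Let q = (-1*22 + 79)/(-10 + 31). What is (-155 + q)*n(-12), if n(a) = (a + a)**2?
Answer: -614016/7 ≈ -87717.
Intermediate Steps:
n(a) = 4*a**2 (n(a) = (2*a)**2 = 4*a**2)
q = 19/7 (q = (-22 + 79)/21 = 57*(1/21) = 19/7 ≈ 2.7143)
(-155 + q)*n(-12) = (-155 + 19/7)*(4*(-12)**2) = -4264*144/7 = -1066/7*576 = -614016/7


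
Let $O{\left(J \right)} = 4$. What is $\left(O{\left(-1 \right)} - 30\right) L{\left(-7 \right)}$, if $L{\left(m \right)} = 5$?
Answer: $-130$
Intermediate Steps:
$\left(O{\left(-1 \right)} - 30\right) L{\left(-7 \right)} = \left(4 - 30\right) 5 = \left(-26\right) 5 = -130$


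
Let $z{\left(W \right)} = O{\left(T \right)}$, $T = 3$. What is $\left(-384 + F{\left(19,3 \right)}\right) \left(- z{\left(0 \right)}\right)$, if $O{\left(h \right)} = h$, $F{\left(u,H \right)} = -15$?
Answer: $1197$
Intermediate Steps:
$z{\left(W \right)} = 3$
$\left(-384 + F{\left(19,3 \right)}\right) \left(- z{\left(0 \right)}\right) = \left(-384 - 15\right) \left(\left(-1\right) 3\right) = \left(-399\right) \left(-3\right) = 1197$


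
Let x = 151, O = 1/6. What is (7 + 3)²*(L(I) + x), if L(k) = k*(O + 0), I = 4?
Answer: 45500/3 ≈ 15167.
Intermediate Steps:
O = ⅙ ≈ 0.16667
L(k) = k/6 (L(k) = k*(⅙ + 0) = k*(⅙) = k/6)
(7 + 3)²*(L(I) + x) = (7 + 3)²*((⅙)*4 + 151) = 10²*(⅔ + 151) = 100*(455/3) = 45500/3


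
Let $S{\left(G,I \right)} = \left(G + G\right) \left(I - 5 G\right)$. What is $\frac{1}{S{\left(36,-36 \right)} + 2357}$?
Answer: $- \frac{1}{13195} \approx -7.5786 \cdot 10^{-5}$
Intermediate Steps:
$S{\left(G,I \right)} = 2 G \left(I - 5 G\right)$
$\frac{1}{S{\left(36,-36 \right)} + 2357} = \frac{1}{2 \cdot 36 \left(-36 - 180\right) + 2357} = \frac{1}{2 \cdot 36 \left(-216\right) + 2357} = \frac{1}{-15552 + 2357} = \frac{1}{-13195} = - \frac{1}{13195}$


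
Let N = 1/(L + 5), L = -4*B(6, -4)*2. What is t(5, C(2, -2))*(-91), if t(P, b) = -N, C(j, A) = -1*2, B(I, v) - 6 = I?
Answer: -1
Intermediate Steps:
B(I, v) = 6 + I
L = -96 (L = -4*(6 + 6)*2 = -4*12*2 = -48*2 = -96)
C(j, A) = -2
N = -1/91 (N = 1/(-96 + 5) = 1/(-91) = -1/91 ≈ -0.010989)
t(P, b) = 1/91 (t(P, b) = -1*(-1/91) = 1/91)
t(5, C(2, -2))*(-91) = (1/91)*(-91) = -1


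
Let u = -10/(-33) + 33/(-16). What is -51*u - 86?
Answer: 657/176 ≈ 3.7330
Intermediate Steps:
u = -929/528 (u = -10*(-1/33) + 33*(-1/16) = 10/33 - 33/16 = -929/528 ≈ -1.7595)
-51*u - 86 = -51*(-929/528) - 86 = 15793/176 - 86 = 657/176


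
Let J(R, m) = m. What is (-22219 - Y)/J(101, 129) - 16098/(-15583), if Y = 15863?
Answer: -197118388/670069 ≈ -294.18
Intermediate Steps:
(-22219 - Y)/J(101, 129) - 16098/(-15583) = (-22219 - 1*15863)/129 - 16098/(-15583) = (-22219 - 15863)*(1/129) - 16098*(-1/15583) = -38082*1/129 + 16098/15583 = -12694/43 + 16098/15583 = -197118388/670069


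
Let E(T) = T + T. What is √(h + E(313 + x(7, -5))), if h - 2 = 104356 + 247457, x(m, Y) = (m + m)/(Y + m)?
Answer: √352455 ≈ 593.68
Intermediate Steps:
x(m, Y) = 2*m/(Y + m) (x(m, Y) = (2*m)/(Y + m) = 2*m/(Y + m))
E(T) = 2*T
h = 351815 (h = 2 + (104356 + 247457) = 2 + 351813 = 351815)
√(h + E(313 + x(7, -5))) = √(351815 + 2*(313 + 2*7/(-5 + 7))) = √(351815 + 2*(313 + 2*7/2)) = √(351815 + 2*(313 + 2*7*(½))) = √(351815 + 2*(313 + 7)) = √(351815 + 2*320) = √(351815 + 640) = √352455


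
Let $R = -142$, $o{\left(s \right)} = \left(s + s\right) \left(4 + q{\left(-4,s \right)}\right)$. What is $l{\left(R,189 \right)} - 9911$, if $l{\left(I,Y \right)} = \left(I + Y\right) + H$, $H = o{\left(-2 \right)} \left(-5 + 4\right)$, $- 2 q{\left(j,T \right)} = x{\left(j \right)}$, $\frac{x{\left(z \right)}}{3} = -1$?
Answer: $-9842$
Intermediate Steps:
$x{\left(z \right)} = -3$ ($x{\left(z \right)} = 3 \left(-1\right) = -3$)
$q{\left(j,T \right)} = \frac{3}{2}$ ($q{\left(j,T \right)} = \left(- \frac{1}{2}\right) \left(-3\right) = \frac{3}{2}$)
$o{\left(s \right)} = 11 s$ ($o{\left(s \right)} = \left(s + s\right) \left(4 + \frac{3}{2}\right) = 2 s \frac{11}{2} = 11 s$)
$H = 22$ ($H = 11 \left(-2\right) \left(-5 + 4\right) = \left(-22\right) \left(-1\right) = 22$)
$l{\left(I,Y \right)} = 22 + I + Y$ ($l{\left(I,Y \right)} = \left(I + Y\right) + 22 = 22 + I + Y$)
$l{\left(R,189 \right)} - 9911 = \left(22 - 142 + 189\right) - 9911 = 69 - 9911 = -9842$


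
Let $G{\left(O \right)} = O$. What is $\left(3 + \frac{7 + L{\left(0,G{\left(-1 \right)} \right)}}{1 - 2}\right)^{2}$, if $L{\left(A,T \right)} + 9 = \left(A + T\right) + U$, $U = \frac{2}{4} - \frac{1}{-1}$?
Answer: $\frac{81}{4} \approx 20.25$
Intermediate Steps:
$U = \frac{3}{2}$ ($U = 2 \cdot \frac{1}{4} - -1 = \frac{1}{2} + 1 = \frac{3}{2} \approx 1.5$)
$L{\left(A,T \right)} = - \frac{15}{2} + A + T$ ($L{\left(A,T \right)} = -9 + \left(\left(A + T\right) + \frac{3}{2}\right) = -9 + \left(\frac{3}{2} + A + T\right) = - \frac{15}{2} + A + T$)
$\left(3 + \frac{7 + L{\left(0,G{\left(-1 \right)} \right)}}{1 - 2}\right)^{2} = \left(3 + \frac{7 - \frac{17}{2}}{1 - 2}\right)^{2} = \left(3 + \frac{7 - \frac{17}{2}}{-1}\right)^{2} = \left(3 - - \frac{3}{2}\right)^{2} = \left(3 + \frac{3}{2}\right)^{2} = \left(\frac{9}{2}\right)^{2} = \frac{81}{4}$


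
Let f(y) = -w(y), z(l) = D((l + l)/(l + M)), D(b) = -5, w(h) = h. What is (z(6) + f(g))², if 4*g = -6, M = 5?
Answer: 49/4 ≈ 12.250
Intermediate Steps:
g = -3/2 (g = (¼)*(-6) = -3/2 ≈ -1.5000)
z(l) = -5
f(y) = -y
(z(6) + f(g))² = (-5 - 1*(-3/2))² = (-5 + 3/2)² = (-7/2)² = 49/4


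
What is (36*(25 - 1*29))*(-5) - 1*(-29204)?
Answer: 29924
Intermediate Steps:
(36*(25 - 1*29))*(-5) - 1*(-29204) = (36*(25 - 29))*(-5) + 29204 = (36*(-4))*(-5) + 29204 = -144*(-5) + 29204 = 720 + 29204 = 29924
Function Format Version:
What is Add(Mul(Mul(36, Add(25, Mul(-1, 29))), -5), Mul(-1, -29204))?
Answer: 29924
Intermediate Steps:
Add(Mul(Mul(36, Add(25, Mul(-1, 29))), -5), Mul(-1, -29204)) = Add(Mul(Mul(36, Add(25, -29)), -5), 29204) = Add(Mul(Mul(36, -4), -5), 29204) = Add(Mul(-144, -5), 29204) = Add(720, 29204) = 29924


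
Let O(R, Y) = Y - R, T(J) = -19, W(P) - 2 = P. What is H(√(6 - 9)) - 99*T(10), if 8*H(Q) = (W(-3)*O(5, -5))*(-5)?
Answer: 7499/4 ≈ 1874.8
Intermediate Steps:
W(P) = 2 + P
H(Q) = -25/4 (H(Q) = (((2 - 3)*(-5 - 1*5))*(-5))/8 = (-(-5 - 5)*(-5))/8 = (-1*(-10)*(-5))/8 = (10*(-5))/8 = (⅛)*(-50) = -25/4)
H(√(6 - 9)) - 99*T(10) = -25/4 - 99*(-19) = -25/4 + 1881 = 7499/4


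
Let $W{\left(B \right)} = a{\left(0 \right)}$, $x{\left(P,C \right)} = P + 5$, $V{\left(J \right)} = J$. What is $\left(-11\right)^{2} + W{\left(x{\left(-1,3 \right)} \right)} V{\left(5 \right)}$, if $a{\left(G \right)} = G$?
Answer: $121$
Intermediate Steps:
$x{\left(P,C \right)} = 5 + P$
$W{\left(B \right)} = 0$
$\left(-11\right)^{2} + W{\left(x{\left(-1,3 \right)} \right)} V{\left(5 \right)} = \left(-11\right)^{2} + 0 \cdot 5 = 121 + 0 = 121$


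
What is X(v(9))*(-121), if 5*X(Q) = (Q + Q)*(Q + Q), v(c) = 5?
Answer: -2420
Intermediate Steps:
X(Q) = 4*Q**2/5 (X(Q) = ((Q + Q)*(Q + Q))/5 = ((2*Q)*(2*Q))/5 = (4*Q**2)/5 = 4*Q**2/5)
X(v(9))*(-121) = ((4/5)*5**2)*(-121) = ((4/5)*25)*(-121) = 20*(-121) = -2420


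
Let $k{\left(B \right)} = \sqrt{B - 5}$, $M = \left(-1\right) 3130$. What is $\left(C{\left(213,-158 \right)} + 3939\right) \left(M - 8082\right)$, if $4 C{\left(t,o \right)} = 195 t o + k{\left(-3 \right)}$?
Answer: $18350607522 - 5606 i \sqrt{2} \approx 1.8351 \cdot 10^{10} - 7928.1 i$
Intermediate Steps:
$M = -3130$
$k{\left(B \right)} = \sqrt{-5 + B}$
$C{\left(t,o \right)} = \frac{i \sqrt{2}}{2} + \frac{195 o t}{4}$ ($C{\left(t,o \right)} = \frac{195 t o + \sqrt{-5 - 3}}{4} = \frac{195 o t + \sqrt{-8}}{4} = \frac{195 o t + 2 i \sqrt{2}}{4} = \frac{2 i \sqrt{2} + 195 o t}{4} = \frac{i \sqrt{2}}{2} + \frac{195 o t}{4}$)
$\left(C{\left(213,-158 \right)} + 3939\right) \left(M - 8082\right) = \left(\left(\frac{i \sqrt{2}}{2} + \frac{195}{4} \left(-158\right) 213\right) + 3939\right) \left(-3130 - 8082\right) = \left(\left(\frac{i \sqrt{2}}{2} - \frac{3281265}{2}\right) + 3939\right) \left(-11212\right) = \left(\left(- \frac{3281265}{2} + \frac{i \sqrt{2}}{2}\right) + 3939\right) \left(-11212\right) = \left(- \frac{3273387}{2} + \frac{i \sqrt{2}}{2}\right) \left(-11212\right) = 18350607522 - 5606 i \sqrt{2}$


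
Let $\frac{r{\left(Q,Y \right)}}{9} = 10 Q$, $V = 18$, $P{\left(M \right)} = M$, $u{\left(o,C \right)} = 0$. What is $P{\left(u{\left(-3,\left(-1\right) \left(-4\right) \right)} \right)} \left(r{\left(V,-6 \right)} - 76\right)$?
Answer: $0$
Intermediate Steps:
$r{\left(Q,Y \right)} = 90 Q$ ($r{\left(Q,Y \right)} = 9 \cdot 10 Q = 90 Q$)
$P{\left(u{\left(-3,\left(-1\right) \left(-4\right) \right)} \right)} \left(r{\left(V,-6 \right)} - 76\right) = 0 \left(90 \cdot 18 - 76\right) = 0 \left(1620 - 76\right) = 0 \cdot 1544 = 0$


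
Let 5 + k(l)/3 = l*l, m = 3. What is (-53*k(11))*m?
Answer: -55332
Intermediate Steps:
k(l) = -15 + 3*l² (k(l) = -15 + 3*(l*l) = -15 + 3*l²)
(-53*k(11))*m = -53*(-15 + 3*11²)*3 = -53*(-15 + 3*121)*3 = -53*(-15 + 363)*3 = -53*348*3 = -18444*3 = -55332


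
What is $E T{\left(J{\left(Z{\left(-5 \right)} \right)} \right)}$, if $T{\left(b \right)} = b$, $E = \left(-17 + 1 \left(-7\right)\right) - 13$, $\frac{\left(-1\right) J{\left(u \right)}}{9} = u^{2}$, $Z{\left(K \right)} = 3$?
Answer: $2997$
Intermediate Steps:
$J{\left(u \right)} = - 9 u^{2}$
$E = -37$ ($E = \left(-17 - 7\right) - 13 = -24 - 13 = -37$)
$E T{\left(J{\left(Z{\left(-5 \right)} \right)} \right)} = - 37 \left(- 9 \cdot 3^{2}\right) = - 37 \left(\left(-9\right) 9\right) = \left(-37\right) \left(-81\right) = 2997$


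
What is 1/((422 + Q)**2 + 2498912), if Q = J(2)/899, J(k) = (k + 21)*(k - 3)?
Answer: 808201/2163533393337 ≈ 3.7356e-7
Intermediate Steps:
J(k) = (-3 + k)*(21 + k) (J(k) = (21 + k)*(-3 + k) = (-3 + k)*(21 + k))
Q = -23/899 (Q = (-63 + 2**2 + 18*2)/899 = (-63 + 4 + 36)*(1/899) = -23*1/899 = -23/899 ≈ -0.025584)
1/((422 + Q)**2 + 2498912) = 1/((422 - 23/899)**2 + 2498912) = 1/((379355/899)**2 + 2498912) = 1/(143910216025/808201 + 2498912) = 1/(2163533393337/808201) = 808201/2163533393337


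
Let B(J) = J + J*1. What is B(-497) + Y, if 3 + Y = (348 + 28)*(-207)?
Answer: -78829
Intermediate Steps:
B(J) = 2*J (B(J) = J + J = 2*J)
Y = -77835 (Y = -3 + (348 + 28)*(-207) = -3 + 376*(-207) = -3 - 77832 = -77835)
B(-497) + Y = 2*(-497) - 77835 = -994 - 77835 = -78829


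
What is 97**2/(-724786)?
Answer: -9409/724786 ≈ -0.012982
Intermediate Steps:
97**2/(-724786) = 9409*(-1/724786) = -9409/724786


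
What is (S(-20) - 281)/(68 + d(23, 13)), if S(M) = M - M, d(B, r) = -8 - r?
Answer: -281/47 ≈ -5.9787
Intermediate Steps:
S(M) = 0
(S(-20) - 281)/(68 + d(23, 13)) = (0 - 281)/(68 + (-8 - 1*13)) = -281/(68 + (-8 - 13)) = -281/(68 - 21) = -281/47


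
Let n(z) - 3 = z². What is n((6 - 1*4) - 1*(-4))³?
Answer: 59319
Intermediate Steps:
n(z) = 3 + z²
n((6 - 1*4) - 1*(-4))³ = (3 + ((6 - 1*4) - 1*(-4))²)³ = (3 + ((6 - 4) + 4)²)³ = (3 + (2 + 4)²)³ = (3 + 6²)³ = (3 + 36)³ = 39³ = 59319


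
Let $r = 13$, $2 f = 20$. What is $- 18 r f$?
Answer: $-2340$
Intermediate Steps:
$f = 10$ ($f = \frac{1}{2} \cdot 20 = 10$)
$- 18 r f = \left(-18\right) 13 \cdot 10 = \left(-234\right) 10 = -2340$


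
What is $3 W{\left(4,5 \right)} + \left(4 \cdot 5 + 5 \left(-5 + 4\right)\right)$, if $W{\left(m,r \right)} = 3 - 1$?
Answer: $21$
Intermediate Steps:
$W{\left(m,r \right)} = 2$ ($W{\left(m,r \right)} = 3 - 1 = 2$)
$3 W{\left(4,5 \right)} + \left(4 \cdot 5 + 5 \left(-5 + 4\right)\right) = 3 \cdot 2 + \left(4 \cdot 5 + 5 \left(-5 + 4\right)\right) = 6 + \left(20 + 5 \left(-1\right)\right) = 6 + \left(20 - 5\right) = 6 + 15 = 21$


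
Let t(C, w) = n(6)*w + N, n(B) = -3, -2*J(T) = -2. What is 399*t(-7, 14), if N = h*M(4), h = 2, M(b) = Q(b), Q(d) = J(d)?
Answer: -15960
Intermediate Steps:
J(T) = 1 (J(T) = -½*(-2) = 1)
Q(d) = 1
M(b) = 1
N = 2 (N = 2*1 = 2)
t(C, w) = 2 - 3*w (t(C, w) = -3*w + 2 = 2 - 3*w)
399*t(-7, 14) = 399*(2 - 3*14) = 399*(2 - 42) = 399*(-40) = -15960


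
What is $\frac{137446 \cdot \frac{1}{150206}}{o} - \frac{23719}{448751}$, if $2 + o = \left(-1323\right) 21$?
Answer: $- \frac{49526150978718}{936425250418105} \approx -0.052889$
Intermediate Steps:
$o = -27785$ ($o = -2 - 27783 = -27785$)
$\frac{137446 \cdot \frac{1}{150206}}{o} - \frac{23719}{448751} = \frac{137446 \cdot \frac{1}{150206}}{-27785} - \frac{23719}{448751} = 137446 \cdot \frac{1}{150206} \left(- \frac{1}{27785}\right) - \frac{23719}{448751} = \frac{68723}{75103} \left(- \frac{1}{27785}\right) - \frac{23719}{448751} = - \frac{68723}{2086736855} - \frac{23719}{448751} = - \frac{49526150978718}{936425250418105}$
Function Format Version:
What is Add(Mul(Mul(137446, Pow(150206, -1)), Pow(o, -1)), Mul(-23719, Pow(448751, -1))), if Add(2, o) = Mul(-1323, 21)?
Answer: Rational(-49526150978718, 936425250418105) ≈ -0.052889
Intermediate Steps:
o = -27785 (o = Add(-2, Mul(-1323, 21)) = Add(-2, -27783) = -27785)
Add(Mul(Mul(137446, Pow(150206, -1)), Pow(o, -1)), Mul(-23719, Pow(448751, -1))) = Add(Mul(Mul(137446, Pow(150206, -1)), Pow(-27785, -1)), Mul(-23719, Pow(448751, -1))) = Add(Mul(Mul(137446, Rational(1, 150206)), Rational(-1, 27785)), Mul(-23719, Rational(1, 448751))) = Add(Mul(Rational(68723, 75103), Rational(-1, 27785)), Rational(-23719, 448751)) = Add(Rational(-68723, 2086736855), Rational(-23719, 448751)) = Rational(-49526150978718, 936425250418105)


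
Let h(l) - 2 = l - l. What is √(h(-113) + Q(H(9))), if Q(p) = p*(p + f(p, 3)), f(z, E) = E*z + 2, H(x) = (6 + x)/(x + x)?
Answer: √58/3 ≈ 2.5386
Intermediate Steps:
H(x) = (6 + x)/(2*x) (H(x) = (6 + x)/((2*x)) = (6 + x)*(1/(2*x)) = (6 + x)/(2*x))
h(l) = 2 (h(l) = 2 + (l - l) = 2 + 0 = 2)
f(z, E) = 2 + E*z
Q(p) = p*(2 + 4*p) (Q(p) = p*(p + (2 + 3*p)) = p*(2 + 4*p))
√(h(-113) + Q(H(9))) = √(2 + 2*((½)*(6 + 9)/9)*(1 + 2*((½)*(6 + 9)/9))) = √(2 + 2*((½)*(⅑)*15)*(1 + 2*((½)*(⅑)*15))) = √(2 + 2*(⅚)*(1 + 2*(⅚))) = √(2 + 2*(⅚)*(1 + 5/3)) = √(2 + 2*(⅚)*(8/3)) = √(2 + 40/9) = √(58/9) = √58/3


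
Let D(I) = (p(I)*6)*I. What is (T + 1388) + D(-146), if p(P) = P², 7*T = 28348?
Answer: -130671648/7 ≈ -1.8667e+7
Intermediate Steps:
T = 28348/7 (T = (⅐)*28348 = 28348/7 ≈ 4049.7)
D(I) = 6*I³ (D(I) = (I²*6)*I = (6*I²)*I = 6*I³)
(T + 1388) + D(-146) = (28348/7 + 1388) + 6*(-146)³ = 38064/7 + 6*(-3112136) = 38064/7 - 18672816 = -130671648/7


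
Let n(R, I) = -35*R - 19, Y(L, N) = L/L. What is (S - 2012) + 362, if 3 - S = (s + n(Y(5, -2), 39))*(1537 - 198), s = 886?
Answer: -1115695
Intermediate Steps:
Y(L, N) = 1
n(R, I) = -19 - 35*R
S = -1114045 (S = 3 - (886 + (-19 - 35*1))*(1537 - 198) = 3 - (886 + (-19 - 35))*1339 = 3 - (886 - 54)*1339 = 3 - 832*1339 = 3 - 1*1114048 = 3 - 1114048 = -1114045)
(S - 2012) + 362 = (-1114045 - 2012) + 362 = -1116057 + 362 = -1115695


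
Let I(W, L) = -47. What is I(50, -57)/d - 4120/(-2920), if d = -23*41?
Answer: 100560/68839 ≈ 1.4608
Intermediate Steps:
d = -943
I(50, -57)/d - 4120/(-2920) = -47/(-943) - 4120/(-2920) = -47*(-1/943) - 4120*(-1/2920) = 47/943 + 103/73 = 100560/68839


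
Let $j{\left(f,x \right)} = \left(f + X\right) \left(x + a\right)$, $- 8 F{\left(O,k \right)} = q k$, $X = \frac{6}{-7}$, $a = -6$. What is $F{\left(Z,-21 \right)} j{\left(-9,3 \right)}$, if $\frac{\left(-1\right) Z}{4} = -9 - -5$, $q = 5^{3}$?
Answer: $\frac{77625}{8} \approx 9703.1$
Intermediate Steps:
$q = 125$
$Z = 16$ ($Z = - 4 \left(-9 - -5\right) = - 4 \left(-9 + 5\right) = \left(-4\right) \left(-4\right) = 16$)
$X = - \frac{6}{7}$ ($X = 6 \left(- \frac{1}{7}\right) = - \frac{6}{7} \approx -0.85714$)
$F{\left(O,k \right)} = - \frac{125 k}{8}$
$j{\left(f,x \right)} = \left(-6 + x\right) \left(- \frac{6}{7} + f\right)$ ($j{\left(f,x \right)} = \left(f - \frac{6}{7}\right) \left(x - 6\right) = \left(- \frac{6}{7} + f\right) \left(-6 + x\right) = \left(-6 + x\right) \left(- \frac{6}{7} + f\right)$)
$F{\left(Z,-21 \right)} j{\left(-9,3 \right)} = \left(- \frac{125}{8}\right) \left(-21\right) \left(\frac{36}{7} - -54 - \frac{18}{7} - 27\right) = \frac{2625 \left(\frac{36}{7} + 54 - \frac{18}{7} - 27\right)}{8} = \frac{2625}{8} \cdot \frac{207}{7} = \frac{77625}{8}$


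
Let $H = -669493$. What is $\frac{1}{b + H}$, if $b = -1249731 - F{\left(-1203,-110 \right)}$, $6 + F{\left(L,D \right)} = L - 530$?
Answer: $- \frac{1}{1917485} \approx -5.2152 \cdot 10^{-7}$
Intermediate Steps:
$F{\left(L,D \right)} = -536 + L$ ($F{\left(L,D \right)} = -6 + \left(L - 530\right) = -6 + \left(-530 + L\right) = -536 + L$)
$b = -1247992$ ($b = -1249731 - \left(-536 - 1203\right) = -1249731 - -1739 = -1249731 + 1739 = -1247992$)
$\frac{1}{b + H} = \frac{1}{-1247992 - 669493} = \frac{1}{-1917485} = - \frac{1}{1917485}$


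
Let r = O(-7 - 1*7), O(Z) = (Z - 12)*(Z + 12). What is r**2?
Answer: 2704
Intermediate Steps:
O(Z) = (-12 + Z)*(12 + Z)
r = 52 (r = -144 + (-7 - 1*7)**2 = -144 + (-7 - 7)**2 = -144 + (-14)**2 = -144 + 196 = 52)
r**2 = 52**2 = 2704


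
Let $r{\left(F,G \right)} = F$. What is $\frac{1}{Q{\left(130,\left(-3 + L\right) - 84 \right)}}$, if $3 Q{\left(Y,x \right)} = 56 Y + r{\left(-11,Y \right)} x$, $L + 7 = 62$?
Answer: $\frac{1}{2544} \approx 0.00039308$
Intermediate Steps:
$L = 55$ ($L = -7 + 62 = 55$)
$Q{\left(Y,x \right)} = - \frac{11 x}{3} + \frac{56 Y}{3}$ ($Q{\left(Y,x \right)} = \frac{56 Y - 11 x}{3} = \frac{- 11 x + 56 Y}{3} = - \frac{11 x}{3} + \frac{56 Y}{3}$)
$\frac{1}{Q{\left(130,\left(-3 + L\right) - 84 \right)}} = \frac{1}{- \frac{11 \left(\left(-3 + 55\right) - 84\right)}{3} + \frac{56}{3} \cdot 130} = \frac{1}{- \frac{11 \left(52 - 84\right)}{3} + \frac{7280}{3}} = \frac{1}{\left(- \frac{11}{3}\right) \left(-32\right) + \frac{7280}{3}} = \frac{1}{\frac{352}{3} + \frac{7280}{3}} = \frac{1}{2544}$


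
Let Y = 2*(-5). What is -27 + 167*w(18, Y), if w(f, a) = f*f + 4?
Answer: 54749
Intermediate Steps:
Y = -10
w(f, a) = 4 + f**2 (w(f, a) = f**2 + 4 = 4 + f**2)
-27 + 167*w(18, Y) = -27 + 167*(4 + 18**2) = -27 + 167*(4 + 324) = -27 + 167*328 = -27 + 54776 = 54749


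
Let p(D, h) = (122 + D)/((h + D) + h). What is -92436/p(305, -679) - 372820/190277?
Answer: 18520473150776/81248279 ≈ 2.2795e+5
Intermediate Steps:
p(D, h) = (122 + D)/(D + 2*h) (p(D, h) = (122 + D)/((D + h) + h) = (122 + D)/(D + 2*h))
-92436/p(305, -679) - 372820/190277 = -92436*(305 + 2*(-679))/(122 + 305) - 372820/190277 = -92436/(427/(305 - 1358)) - 372820*1/190277 = -92436/(427/(-1053)) - 372820/190277 = -92436/((-1/1053*427)) - 372820/190277 = -92436/(-427/1053) - 372820/190277 = -92436*(-1053/427) - 372820/190277 = 97335108/427 - 372820/190277 = 18520473150776/81248279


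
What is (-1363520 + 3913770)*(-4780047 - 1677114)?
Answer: -16467374840250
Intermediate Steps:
(-1363520 + 3913770)*(-4780047 - 1677114) = 2550250*(-6457161) = -16467374840250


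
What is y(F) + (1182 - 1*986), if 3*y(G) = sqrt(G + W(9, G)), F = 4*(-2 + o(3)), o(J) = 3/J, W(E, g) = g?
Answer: 196 + 2*I*sqrt(2)/3 ≈ 196.0 + 0.94281*I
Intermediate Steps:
F = -4 (F = 4*(-2 + 3/3) = 4*(-2 + 3*(1/3)) = 4*(-2 + 1) = 4*(-1) = -4)
y(G) = sqrt(2)*sqrt(G)/3 (y(G) = sqrt(G + G)/3 = sqrt(2*G)/3 = (sqrt(2)*sqrt(G))/3 = sqrt(2)*sqrt(G)/3)
y(F) + (1182 - 1*986) = sqrt(2)*sqrt(-4)/3 + (1182 - 1*986) = sqrt(2)*(2*I)/3 + (1182 - 986) = 2*I*sqrt(2)/3 + 196 = 196 + 2*I*sqrt(2)/3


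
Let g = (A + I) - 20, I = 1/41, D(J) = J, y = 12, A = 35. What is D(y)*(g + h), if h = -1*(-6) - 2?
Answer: 9360/41 ≈ 228.29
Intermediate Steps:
I = 1/41 ≈ 0.024390
g = 616/41 (g = (35 + 1/41) - 20 = 1436/41 - 20 = 616/41 ≈ 15.024)
h = 4 (h = 6 - 2 = 4)
D(y)*(g + h) = 12*(616/41 + 4) = 12*(780/41) = 9360/41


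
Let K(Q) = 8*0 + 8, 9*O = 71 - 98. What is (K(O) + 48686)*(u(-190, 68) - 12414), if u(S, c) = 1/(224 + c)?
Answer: -88255123789/146 ≈ -6.0449e+8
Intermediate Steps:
O = -3 (O = (71 - 98)/9 = (⅑)*(-27) = -3)
K(Q) = 8 (K(Q) = 0 + 8 = 8)
(K(O) + 48686)*(u(-190, 68) - 12414) = (8 + 48686)*(1/(224 + 68) - 12414) = 48694*(1/292 - 12414) = 48694*(-3624887/292) = -88255123789/146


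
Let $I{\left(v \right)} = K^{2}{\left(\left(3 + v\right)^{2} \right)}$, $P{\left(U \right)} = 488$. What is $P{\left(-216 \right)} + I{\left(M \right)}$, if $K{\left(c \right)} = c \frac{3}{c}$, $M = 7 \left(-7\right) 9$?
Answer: $497$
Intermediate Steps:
$M = -441$ ($M = \left(-49\right) 9 = -441$)
$K{\left(c \right)} = 3$
$I{\left(v \right)} = 9$ ($I{\left(v \right)} = 3^{2} = 9$)
$P{\left(-216 \right)} + I{\left(M \right)} = 488 + 9 = 497$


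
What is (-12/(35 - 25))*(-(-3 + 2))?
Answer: -6/5 ≈ -1.2000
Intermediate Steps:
(-12/(35 - 25))*(-(-3 + 2)) = (-12/10)*(-1*(-1)) = -12*⅒*1 = -6/5*1 = -6/5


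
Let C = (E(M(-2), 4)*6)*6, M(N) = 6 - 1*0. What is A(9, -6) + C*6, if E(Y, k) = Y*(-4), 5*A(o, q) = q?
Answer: -25926/5 ≈ -5185.2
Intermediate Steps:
M(N) = 6 (M(N) = 6 + 0 = 6)
A(o, q) = q/5
E(Y, k) = -4*Y
C = -864 (C = (-4*6*6)*6 = -24*6*6 = -144*6 = -864)
A(9, -6) + C*6 = (⅕)*(-6) - 864*6 = -6/5 - 5184 = -25926/5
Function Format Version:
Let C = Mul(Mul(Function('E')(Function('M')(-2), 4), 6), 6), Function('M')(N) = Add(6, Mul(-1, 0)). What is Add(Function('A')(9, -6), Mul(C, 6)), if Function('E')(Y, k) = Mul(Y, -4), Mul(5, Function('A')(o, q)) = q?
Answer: Rational(-25926, 5) ≈ -5185.2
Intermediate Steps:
Function('M')(N) = 6 (Function('M')(N) = Add(6, 0) = 6)
Function('A')(o, q) = Mul(Rational(1, 5), q)
Function('E')(Y, k) = Mul(-4, Y)
C = -864 (C = Mul(Mul(Mul(-4, 6), 6), 6) = Mul(Mul(-24, 6), 6) = Mul(-144, 6) = -864)
Add(Function('A')(9, -6), Mul(C, 6)) = Add(Mul(Rational(1, 5), -6), Mul(-864, 6)) = Add(Rational(-6, 5), -5184) = Rational(-25926, 5)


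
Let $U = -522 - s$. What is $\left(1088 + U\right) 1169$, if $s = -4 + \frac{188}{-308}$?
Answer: $\frac{7337479}{11} \approx 6.6704 \cdot 10^{5}$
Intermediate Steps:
$s = - \frac{355}{77}$ ($s = -4 + 188 \left(- \frac{1}{308}\right) = -4 - \frac{47}{77} = - \frac{355}{77} \approx -4.6104$)
$U = - \frac{39839}{77}$ ($U = -522 - - \frac{355}{77} = -522 + \frac{355}{77} = - \frac{39839}{77} \approx -517.39$)
$\left(1088 + U\right) 1169 = \left(1088 - \frac{39839}{77}\right) 1169 = \frac{43937}{77} \cdot 1169 = \frac{7337479}{11}$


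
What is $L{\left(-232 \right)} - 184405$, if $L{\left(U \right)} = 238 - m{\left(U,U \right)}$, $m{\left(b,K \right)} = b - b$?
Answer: $-184167$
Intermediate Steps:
$m{\left(b,K \right)} = 0$
$L{\left(U \right)} = 238$ ($L{\left(U \right)} = 238 - 0 = 238 + 0 = 238$)
$L{\left(-232 \right)} - 184405 = 238 - 184405 = -184167$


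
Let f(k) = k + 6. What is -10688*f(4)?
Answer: -106880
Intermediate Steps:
f(k) = 6 + k
-10688*f(4) = -10688*(6 + 4) = -10688*10 = -106880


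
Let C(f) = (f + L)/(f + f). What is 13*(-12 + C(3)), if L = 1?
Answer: -442/3 ≈ -147.33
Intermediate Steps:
C(f) = (1 + f)/(2*f) (C(f) = (f + 1)/(f + f) = (1 + f)/((2*f)) = (1 + f)*(1/(2*f)) = (1 + f)/(2*f))
13*(-12 + C(3)) = 13*(-12 + (½)*(1 + 3)/3) = 13*(-12 + (½)*(⅓)*4) = 13*(-12 + ⅔) = 13*(-34/3) = -442/3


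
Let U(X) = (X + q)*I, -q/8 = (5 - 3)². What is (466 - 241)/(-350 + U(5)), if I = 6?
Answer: -225/512 ≈ -0.43945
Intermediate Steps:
q = -32 (q = -8*(5 - 3)² = -8*2² = -8*4 = -32)
U(X) = -192 + 6*X (U(X) = (X - 32)*6 = (-32 + X)*6 = -192 + 6*X)
(466 - 241)/(-350 + U(5)) = (466 - 241)/(-350 + (-192 + 6*5)) = 225/(-350 + (-192 + 30)) = 225/(-350 - 162) = 225/(-512) = 225*(-1/512) = -225/512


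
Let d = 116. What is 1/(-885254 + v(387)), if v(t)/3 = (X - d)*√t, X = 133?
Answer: -885254/783673637929 - 153*√43/783673637929 ≈ -1.1309e-6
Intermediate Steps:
v(t) = 51*√t (v(t) = 3*((133 - 1*116)*√t) = 3*((133 - 116)*√t) = 3*(17*√t) = 51*√t)
1/(-885254 + v(387)) = 1/(-885254 + 51*√387) = 1/(-885254 + 51*(3*√43)) = 1/(-885254 + 153*√43)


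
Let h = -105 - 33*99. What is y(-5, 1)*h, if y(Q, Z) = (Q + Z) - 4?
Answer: 26976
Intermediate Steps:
y(Q, Z) = -4 + Q + Z
h = -3372 (h = -105 - 3267 = -3372)
y(-5, 1)*h = (-4 - 5 + 1)*(-3372) = -8*(-3372) = 26976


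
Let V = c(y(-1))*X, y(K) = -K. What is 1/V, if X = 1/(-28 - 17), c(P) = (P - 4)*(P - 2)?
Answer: -15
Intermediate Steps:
c(P) = (-4 + P)*(-2 + P)
X = -1/45 (X = 1/(-45) = -1/45 ≈ -0.022222)
V = -1/15 (V = (8 + (-1*(-1))**2 - (-6)*(-1))*(-1/45) = (8 + 1**2 - 6*1)*(-1/45) = (8 + 1 - 6)*(-1/45) = 3*(-1/45) = -1/15 ≈ -0.066667)
1/V = 1/(-1/15) = -15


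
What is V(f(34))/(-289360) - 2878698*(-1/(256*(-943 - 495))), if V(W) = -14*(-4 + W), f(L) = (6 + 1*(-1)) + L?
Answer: -5204997941/665759488 ≈ -7.8181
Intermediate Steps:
f(L) = 5 + L (f(L) = (6 - 1) + L = 5 + L)
V(W) = 56 - 14*W
V(f(34))/(-289360) - 2878698*(-1/(256*(-943 - 495))) = (56 - 14*(5 + 34))/(-289360) - 2878698*(-1/(256*(-943 - 495))) = (56 - 14*39)*(-1/289360) - 2878698/((-256*(-1438))) = (56 - 546)*(-1/289360) - 2878698/368128 = -490*(-1/289360) - 2878698*1/368128 = 49/28936 - 1439349/184064 = -5204997941/665759488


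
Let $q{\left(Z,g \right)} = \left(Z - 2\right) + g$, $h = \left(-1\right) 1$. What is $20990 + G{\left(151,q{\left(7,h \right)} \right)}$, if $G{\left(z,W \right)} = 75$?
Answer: $21065$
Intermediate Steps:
$h = -1$
$q{\left(Z,g \right)} = -2 + Z + g$ ($q{\left(Z,g \right)} = \left(-2 + Z\right) + g = -2 + Z + g$)
$20990 + G{\left(151,q{\left(7,h \right)} \right)} = 20990 + 75 = 21065$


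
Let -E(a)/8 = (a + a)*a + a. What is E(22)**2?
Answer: 62726400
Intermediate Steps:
E(a) = -16*a**2 - 8*a (E(a) = -8*((a + a)*a + a) = -8*((2*a)*a + a) = -8*(2*a**2 + a) = -8*(a + 2*a**2) = -16*a**2 - 8*a)
E(22)**2 = (-8*22*(1 + 2*22))**2 = (-8*22*(1 + 44))**2 = (-8*22*45)**2 = (-7920)**2 = 62726400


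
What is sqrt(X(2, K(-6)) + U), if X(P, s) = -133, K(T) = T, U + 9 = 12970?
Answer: 2*sqrt(3207) ≈ 113.26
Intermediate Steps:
U = 12961 (U = -9 + 12970 = 12961)
sqrt(X(2, K(-6)) + U) = sqrt(-133 + 12961) = sqrt(12828) = 2*sqrt(3207)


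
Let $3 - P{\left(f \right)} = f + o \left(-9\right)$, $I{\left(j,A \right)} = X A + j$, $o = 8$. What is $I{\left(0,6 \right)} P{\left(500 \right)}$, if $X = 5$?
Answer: $-12750$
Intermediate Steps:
$I{\left(j,A \right)} = j + 5 A$ ($I{\left(j,A \right)} = 5 A + j = j + 5 A$)
$P{\left(f \right)} = 75 - f$ ($P{\left(f \right)} = 3 - \left(f + 8 \left(-9\right)\right) = 3 - \left(f - 72\right) = 3 - \left(-72 + f\right) = 75 - f$)
$I{\left(0,6 \right)} P{\left(500 \right)} = \left(0 + 5 \cdot 6\right) \left(75 - 500\right) = \left(0 + 30\right) \left(75 - 500\right) = 30 \left(-425\right) = -12750$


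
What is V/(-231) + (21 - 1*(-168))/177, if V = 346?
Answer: -5861/13629 ≈ -0.43004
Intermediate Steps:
V/(-231) + (21 - 1*(-168))/177 = 346/(-231) + (21 - 1*(-168))/177 = 346*(-1/231) + (21 + 168)*(1/177) = -346/231 + 189*(1/177) = -346/231 + 63/59 = -5861/13629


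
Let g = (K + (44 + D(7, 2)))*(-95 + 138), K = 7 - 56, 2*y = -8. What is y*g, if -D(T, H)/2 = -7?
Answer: -1548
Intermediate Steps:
D(T, H) = 14 (D(T, H) = -2*(-7) = 14)
y = -4 (y = (1/2)*(-8) = -4)
K = -49
g = 387 (g = (-49 + (44 + 14))*(-95 + 138) = (-49 + 58)*43 = 9*43 = 387)
y*g = -4*387 = -1548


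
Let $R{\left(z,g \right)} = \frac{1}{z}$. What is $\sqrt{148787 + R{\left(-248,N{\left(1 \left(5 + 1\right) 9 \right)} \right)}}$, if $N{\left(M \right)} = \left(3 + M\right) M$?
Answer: $\frac{5 \sqrt{91509954}}{124} \approx 385.73$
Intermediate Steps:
$N{\left(M \right)} = M \left(3 + M\right)$
$\sqrt{148787 + R{\left(-248,N{\left(1 \left(5 + 1\right) 9 \right)} \right)}} = \sqrt{148787 + \frac{1}{-248}} = \sqrt{148787 - \frac{1}{248}} = \sqrt{\frac{36899175}{248}} = \frac{5 \sqrt{91509954}}{124}$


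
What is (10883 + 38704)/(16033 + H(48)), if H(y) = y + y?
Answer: 49587/16129 ≈ 3.0744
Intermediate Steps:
H(y) = 2*y
(10883 + 38704)/(16033 + H(48)) = (10883 + 38704)/(16033 + 2*48) = 49587/(16033 + 96) = 49587/16129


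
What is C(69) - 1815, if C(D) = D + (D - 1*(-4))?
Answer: -1673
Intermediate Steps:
C(D) = 4 + 2*D (C(D) = D + (D + 4) = D + (4 + D) = 4 + 2*D)
C(69) - 1815 = (4 + 2*69) - 1815 = (4 + 138) - 1815 = 142 - 1815 = -1673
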